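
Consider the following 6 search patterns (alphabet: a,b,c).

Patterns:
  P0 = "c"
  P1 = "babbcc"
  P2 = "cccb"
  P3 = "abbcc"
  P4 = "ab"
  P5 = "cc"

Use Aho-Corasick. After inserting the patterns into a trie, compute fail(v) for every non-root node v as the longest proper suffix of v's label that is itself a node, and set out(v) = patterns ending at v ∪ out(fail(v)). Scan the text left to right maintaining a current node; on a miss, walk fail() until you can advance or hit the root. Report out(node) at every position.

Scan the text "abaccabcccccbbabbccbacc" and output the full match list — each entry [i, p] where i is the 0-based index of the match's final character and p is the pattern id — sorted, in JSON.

Build automaton:
Trie (insert patterns):
  0='ε' goto a→11 b→2 c→1
  1='c' goto c→8  [P0 ends]
  2='b' goto a→3
  3='ba' goto b→4
  4='bab' goto b→5
  5='babb' goto c→6
  6='babbc' goto c→7
  7='babbcc' goto ·  [P1 ends]
  8='cc' goto c→9  [P5 ends]
  9='ccc' goto b→10
  10='cccb' goto ·  [P2 ends]
  11='a' goto b→12
  12='ab' goto b→13  [P4 ends]
  13='abb' goto c→14
  14='abbc' goto c→15
  15='abbcc' goto ·  [P3 ends]

Failure links (BFS by depth):
  n1('c'): parent n0 fail=0; on 'c' 0 → fail=0;  out {0}∪∅={0}
  n2('b'): parent n0 fail=0; on 'b' 0 → fail=0;  out ∅∪∅=∅
  n11('a'): parent n0 fail=0; on 'a' 0 → fail=0;  out ∅∪∅=∅
  n3('ba'): parent n2 fail=0; on 'a' 0 → fail=11;  out ∅∪∅=∅
  n8('cc'): parent n1 fail=0; on 'c' 0 → fail=1;  out {5}∪{0}={0,5}
  n12('ab'): parent n11 fail=0; on 'b' 0 → fail=2;  out {4}∪∅={4}
  n4('bab'): parent n3 fail=11; on 'b' 11 → fail=12;  out ∅∪{4}={4}
  n9('ccc'): parent n8 fail=1; on 'c' 1 → fail=8;  out ∅∪{0,5}={0,5}
  n13('abb'): parent n12 fail=2; on 'b' 2→0 → fail=2;  out ∅∪∅=∅
  n5('babb'): parent n4 fail=12; on 'b' 12 → fail=13;  out ∅∪∅=∅
  n10('cccb'): parent n9 fail=8; on 'b' 8→1→0 → fail=2;  out {2}∪∅={2}
  n14('abbc'): parent n13 fail=2; on 'c' 2→0 → fail=1;  out ∅∪{0}={0}
  n6('babbc'): parent n5 fail=13; on 'c' 13 → fail=14;  out ∅∪{0}={0}
  n15('abbcc'): parent n14 fail=1; on 'c' 1 → fail=8;  out {3}∪{0,5}={0,3,5}
  n7('babbcc'): parent n6 fail=14; on 'c' 14 → fail=15;  out {1}∪{0,3,5}={0,1,3,5}

Text stream:
pos 0 'a': at 11
pos 1 'b': at 12  → match P4@[0:1]
pos 2 'a': at 3 (via fail)
pos 3 'c': at 1 (via fail)  → match P0@[3:3]
pos 4 'c': at 8  → match P0@[4:4],P5@[3:4]
pos 5 'a': at 11 (via fail)
pos 6 'b': at 12  → match P4@[5:6]
pos 7 'c': at 1 (via fail)  → match P0@[7:7]
pos 8 'c': at 8  → match P0@[8:8],P5@[7:8]
pos 9 'c': at 9  → match P0@[9:9],P5@[8:9]
pos 10 'c': at 9 (via fail)  → match P0@[10:10],P5@[9:10]
pos 11 'c': at 9 (via fail)  → match P0@[11:11],P5@[10:11]
pos 12 'b': at 10  → match P2@[9:12]
pos 13 'b': at 2 (via fail)
pos 14 'a': at 3
pos 15 'b': at 4  → match P4@[14:15]
pos 16 'b': at 5
pos 17 'c': at 6  → match P0@[17:17]
pos 18 'c': at 7  → match P0@[18:18],P1@[13:18],P3@[14:18],P5@[17:18]
pos 19 'b': at 2 (via fail)
pos 20 'a': at 3
pos 21 'c': at 1 (via fail)  → match P0@[21:21]
pos 22 'c': at 8  → match P0@[22:22],P5@[21:22]

Matches: [[1,4],[3,0],[4,0],[4,5],[6,4],[7,0],[8,0],[8,5],[9,0],[9,5],[10,0],[10,5],[11,0],[11,5],[12,2],[15,4],[17,0],[18,0],[18,1],[18,3],[18,5],[21,0],[22,0],[22,5]]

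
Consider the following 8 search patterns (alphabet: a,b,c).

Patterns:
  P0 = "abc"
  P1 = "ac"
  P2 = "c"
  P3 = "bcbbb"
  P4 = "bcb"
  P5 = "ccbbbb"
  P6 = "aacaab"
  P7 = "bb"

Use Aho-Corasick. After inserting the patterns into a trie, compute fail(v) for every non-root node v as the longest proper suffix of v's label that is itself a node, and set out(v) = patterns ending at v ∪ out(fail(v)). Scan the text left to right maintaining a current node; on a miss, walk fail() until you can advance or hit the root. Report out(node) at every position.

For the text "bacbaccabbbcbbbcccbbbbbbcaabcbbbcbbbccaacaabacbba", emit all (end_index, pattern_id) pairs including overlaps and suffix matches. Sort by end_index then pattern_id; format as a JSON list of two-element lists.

Construct AC machine:
Trie (insert patterns):
  0='ε' goto a→1 b→6 c→5
  1='a' goto a→16 b→2 c→4
  2='ab' goto c→3
  3='abc' goto ·  [P0 ends]
  4='ac' goto ·  [P1 ends]
  5='c' goto c→11  [P2 ends]
  6='b' goto b→21 c→7
  7='bc' goto b→8
  8='bcb' goto b→9  [P4 ends]
  9='bcbb' goto b→10
  10='bcbbb' goto ·  [P3 ends]
  11='cc' goto b→12
  12='ccb' goto b→13
  13='ccbb' goto b→14
  14='ccbbb' goto b→15
  15='ccbbbb' goto ·  [P5 ends]
  16='aa' goto c→17
  17='aac' goto a→18
  18='aaca' goto a→19
  19='aacaa' goto b→20
  20='aacaab' goto ·  [P6 ends]
  21='bb' goto ·  [P7 ends]

Failure links (BFS by depth):
  n1('a'): parent n0 fail=0; on 'a' 0 → fail=0;  out ∅∪∅=∅
  n5('c'): parent n0 fail=0; on 'c' 0 → fail=0;  out {2}∪∅={2}
  n6('b'): parent n0 fail=0; on 'b' 0 → fail=0;  out ∅∪∅=∅
  n2('ab'): parent n1 fail=0; on 'b' 0 → fail=6;  out ∅∪∅=∅
  n4('ac'): parent n1 fail=0; on 'c' 0 → fail=5;  out {1}∪{2}={1,2}
  n7('bc'): parent n6 fail=0; on 'c' 0 → fail=5;  out ∅∪{2}={2}
  n11('cc'): parent n5 fail=0; on 'c' 0 → fail=5;  out ∅∪{2}={2}
  n16('aa'): parent n1 fail=0; on 'a' 0 → fail=1;  out ∅∪∅=∅
  n21('bb'): parent n6 fail=0; on 'b' 0 → fail=6;  out {7}∪∅={7}
  n3('abc'): parent n2 fail=6; on 'c' 6 → fail=7;  out {0}∪{2}={0,2}
  n8('bcb'): parent n7 fail=5; on 'b' 5→0 → fail=6;  out {4}∪∅={4}
  n12('ccb'): parent n11 fail=5; on 'b' 5→0 → fail=6;  out ∅∪∅=∅
  n17('aac'): parent n16 fail=1; on 'c' 1 → fail=4;  out ∅∪{1,2}={1,2}
  n9('bcbb'): parent n8 fail=6; on 'b' 6 → fail=21;  out ∅∪{7}={7}
  n13('ccbb'): parent n12 fail=6; on 'b' 6 → fail=21;  out ∅∪{7}={7}
  n18('aaca'): parent n17 fail=4; on 'a' 4→5→0 → fail=1;  out ∅∪∅=∅
  n10('bcbbb'): parent n9 fail=21; on 'b' 21→6 → fail=21;  out {3}∪{7}={3,7}
  n14('ccbbb'): parent n13 fail=21; on 'b' 21→6 → fail=21;  out ∅∪{7}={7}
  n19('aacaa'): parent n18 fail=1; on 'a' 1 → fail=16;  out ∅∪∅=∅
  n15('ccbbbb'): parent n14 fail=21; on 'b' 21→6 → fail=21;  out {5}∪{7}={5,7}
  n20('aacaab'): parent n19 fail=16; on 'b' 16→1 → fail=2;  out {6}∪∅={6}

Run:
[0] read 'b'  n0⇒n6
[1] read 'a'  n6⇒n1 ·f
[2] read 'c'  n1⇒n4  → match P1@[1:2],P2@[2:2]
[3] read 'b'  n4⇒n6 ·f
[4] read 'a'  n6⇒n1 ·f
[5] read 'c'  n1⇒n4  → match P1@[4:5],P2@[5:5]
[6] read 'c'  n4⇒n11 ·f  → match P2@[6:6]
[7] read 'a'  n11⇒n1 ·f
[8] read 'b'  n1⇒n2
[9] read 'b'  n2⇒n21 ·f  → match P7@[8:9]
[10] read 'b'  n21⇒n21 ·f  → match P7@[9:10]
[11] read 'c'  n21⇒n7 ·f  → match P2@[11:11]
[12] read 'b'  n7⇒n8  → match P4@[10:12]
[13] read 'b'  n8⇒n9  → match P7@[12:13]
[14] read 'b'  n9⇒n10  → match P3@[10:14],P7@[13:14]
[15] read 'c'  n10⇒n7 ·f  → match P2@[15:15]
[16] read 'c'  n7⇒n11 ·f  → match P2@[16:16]
[17] read 'c'  n11⇒n11 ·f  → match P2@[17:17]
[18] read 'b'  n11⇒n12
[19] read 'b'  n12⇒n13  → match P7@[18:19]
[20] read 'b'  n13⇒n14  → match P7@[19:20]
[21] read 'b'  n14⇒n15  → match P5@[16:21],P7@[20:21]
[22] read 'b'  n15⇒n21 ·f  → match P7@[21:22]
[23] read 'b'  n21⇒n21 ·f  → match P7@[22:23]
[24] read 'c'  n21⇒n7 ·f  → match P2@[24:24]
[25] read 'a'  n7⇒n1 ·f
[26] read 'a'  n1⇒n16
[27] read 'b'  n16⇒n2 ·f
[28] read 'c'  n2⇒n3  → match P0@[26:28],P2@[28:28]
[29] read 'b'  n3⇒n8 ·f  → match P4@[27:29]
[30] read 'b'  n8⇒n9  → match P7@[29:30]
[31] read 'b'  n9⇒n10  → match P3@[27:31],P7@[30:31]
[32] read 'c'  n10⇒n7 ·f  → match P2@[32:32]
[33] read 'b'  n7⇒n8  → match P4@[31:33]
[34] read 'b'  n8⇒n9  → match P7@[33:34]
[35] read 'b'  n9⇒n10  → match P3@[31:35],P7@[34:35]
[36] read 'c'  n10⇒n7 ·f  → match P2@[36:36]
[37] read 'c'  n7⇒n11 ·f  → match P2@[37:37]
[38] read 'a'  n11⇒n1 ·f
[39] read 'a'  n1⇒n16
[40] read 'c'  n16⇒n17  → match P1@[39:40],P2@[40:40]
[41] read 'a'  n17⇒n18
[42] read 'a'  n18⇒n19
[43] read 'b'  n19⇒n20  → match P6@[38:43]
[44] read 'a'  n20⇒n1 ·f
[45] read 'c'  n1⇒n4  → match P1@[44:45],P2@[45:45]
[46] read 'b'  n4⇒n6 ·f
[47] read 'b'  n6⇒n21  → match P7@[46:47]
[48] read 'a'  n21⇒n1 ·f

All matches (sorted): [[2,1],[2,2],[5,1],[5,2],[6,2],[9,7],[10,7],[11,2],[12,4],[13,7],[14,3],[14,7],[15,2],[16,2],[17,2],[19,7],[20,7],[21,5],[21,7],[22,7],[23,7],[24,2],[28,0],[28,2],[29,4],[30,7],[31,3],[31,7],[32,2],[33,4],[34,7],[35,3],[35,7],[36,2],[37,2],[40,1],[40,2],[43,6],[45,1],[45,2],[47,7]]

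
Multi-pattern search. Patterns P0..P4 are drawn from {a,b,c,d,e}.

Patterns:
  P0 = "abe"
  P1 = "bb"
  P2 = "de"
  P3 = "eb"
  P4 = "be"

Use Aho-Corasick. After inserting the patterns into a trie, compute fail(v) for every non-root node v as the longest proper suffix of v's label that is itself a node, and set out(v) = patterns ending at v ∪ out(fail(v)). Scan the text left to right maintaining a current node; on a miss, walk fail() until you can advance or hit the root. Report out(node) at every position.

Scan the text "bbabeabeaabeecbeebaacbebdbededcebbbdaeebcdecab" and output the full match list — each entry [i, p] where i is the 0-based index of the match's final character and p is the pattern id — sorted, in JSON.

Build automaton:
Trie (insert patterns):
  0='ε' goto a→1 b→4 d→6 e→8
  1='a' goto b→2
  2='ab' goto e→3
  3='abe' goto ·  ←P0
  4='b' goto b→5 e→10
  5='bb' goto ·  ←P1
  6='d' goto e→7
  7='de' goto ·  ←P2
  8='e' goto b→9
  9='eb' goto ·  ←P3
  10='be' goto ·  ←P4

BFS fail/out derivation:
  n1('a'): parent n0 fail=0; on 'a' 0 → fail=0;  out ∅∪∅=∅
  n4('b'): parent n0 fail=0; on 'b' 0 → fail=0;  out ∅∪∅=∅
  n6('d'): parent n0 fail=0; on 'd' 0 → fail=0;  out ∅∪∅=∅
  n8('e'): parent n0 fail=0; on 'e' 0 → fail=0;  out ∅∪∅=∅
  n2('ab'): parent n1 fail=0; on 'b' 0 → fail=4;  out ∅∪∅=∅
  n5('bb'): parent n4 fail=0; on 'b' 0 → fail=4;  out {1}∪∅={1}
  n7('de'): parent n6 fail=0; on 'e' 0 → fail=8;  out {2}∪∅={2}
  n9('eb'): parent n8 fail=0; on 'b' 0 → fail=4;  out {3}∪∅={3}
  n10('be'): parent n4 fail=0; on 'e' 0 → fail=8;  out {4}∪∅={4}
  n3('abe'): parent n2 fail=4; on 'e' 4 → fail=10;  out {0}∪{4}={0,4}

Scan:
[0] read 'b'  n0⇒n4
[1] read 'b'  n4⇒n5  → match P1@[0:1]
[2] read 'a'  n5⇒n1 ·f
[3] read 'b'  n1⇒n2
[4] read 'e'  n2⇒n3  → match P0@[2:4],P4@[3:4]
[5] read 'a'  n3⇒n1 ·f
[6] read 'b'  n1⇒n2
[7] read 'e'  n2⇒n3  → match P0@[5:7],P4@[6:7]
[8] read 'a'  n3⇒n1 ·f
[9] read 'a'  n1⇒n1 ·f
[10] read 'b'  n1⇒n2
[11] read 'e'  n2⇒n3  → match P0@[9:11],P4@[10:11]
[12] read 'e'  n3⇒n8 ·f
[13] read 'c'  n8⇒n0 ·f
[14] read 'b'  n0⇒n4
[15] read 'e'  n4⇒n10  → match P4@[14:15]
[16] read 'e'  n10⇒n8 ·f
[17] read 'b'  n8⇒n9  → match P3@[16:17]
[18] read 'a'  n9⇒n1 ·f
[19] read 'a'  n1⇒n1 ·f
[20] read 'c'  n1⇒n0 ·f
[21] read 'b'  n0⇒n4
[22] read 'e'  n4⇒n10  → match P4@[21:22]
[23] read 'b'  n10⇒n9 ·f  → match P3@[22:23]
[24] read 'd'  n9⇒n6 ·f
[25] read 'b'  n6⇒n4 ·f
[26] read 'e'  n4⇒n10  → match P4@[25:26]
[27] read 'd'  n10⇒n6 ·f
[28] read 'e'  n6⇒n7  → match P2@[27:28]
[29] read 'd'  n7⇒n6 ·f
[30] read 'c'  n6⇒n0 ·f
[31] read 'e'  n0⇒n8
[32] read 'b'  n8⇒n9  → match P3@[31:32]
[33] read 'b'  n9⇒n5 ·f  → match P1@[32:33]
[34] read 'b'  n5⇒n5 ·f  → match P1@[33:34]
[35] read 'd'  n5⇒n6 ·f
[36] read 'a'  n6⇒n1 ·f
[37] read 'e'  n1⇒n8 ·f
[38] read 'e'  n8⇒n8 ·f
[39] read 'b'  n8⇒n9  → match P3@[38:39]
[40] read 'c'  n9⇒n0 ·f
[41] read 'd'  n0⇒n6
[42] read 'e'  n6⇒n7  → match P2@[41:42]
[43] read 'c'  n7⇒n0 ·f
[44] read 'a'  n0⇒n1
[45] read 'b'  n1⇒n2

All matches (sorted): [[1,1],[4,0],[4,4],[7,0],[7,4],[11,0],[11,4],[15,4],[17,3],[22,4],[23,3],[26,4],[28,2],[32,3],[33,1],[34,1],[39,3],[42,2]]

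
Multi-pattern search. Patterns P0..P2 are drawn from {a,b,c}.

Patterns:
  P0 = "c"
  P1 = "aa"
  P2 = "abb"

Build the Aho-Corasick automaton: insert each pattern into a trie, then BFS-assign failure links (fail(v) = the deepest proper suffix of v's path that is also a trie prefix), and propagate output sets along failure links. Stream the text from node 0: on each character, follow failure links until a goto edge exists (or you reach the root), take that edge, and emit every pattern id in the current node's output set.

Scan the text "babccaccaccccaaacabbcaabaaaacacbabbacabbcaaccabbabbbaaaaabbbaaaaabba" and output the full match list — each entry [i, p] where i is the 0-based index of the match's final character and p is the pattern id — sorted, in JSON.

Build:
Trie (insert patterns):
  0='ε' goto a→2 c→1
  1='c' goto ·  ←P0
  2='a' goto a→3 b→4
  3='aa' goto ·  ←P1
  4='ab' goto b→5
  5='abb' goto ·  ←P2

Failure links (BFS by depth):
  n1('c'): parent n0 fail=0; on 'c' 0 → fail=0;  out {0}∪∅={0}
  n2('a'): parent n0 fail=0; on 'a' 0 → fail=0;  out ∅∪∅=∅
  n3('aa'): parent n2 fail=0; on 'a' 0 → fail=2;  out {1}∪∅={1}
  n4('ab'): parent n2 fail=0; on 'b' 0 → fail=0;  out ∅∪∅=∅
  n5('abb'): parent n4 fail=0; on 'b' 0 → fail=0;  out {2}∪∅={2}

Scan:
i=0 'b': node 0→0
i=1 'a': node 0→2
i=2 'b': node 2→4
i=3 'c': node 4→1 (via fail)  emit P0@[3:3]
i=4 'c': node 1→1 (via fail)  emit P0@[4:4]
i=5 'a': node 1→2 (via fail)
i=6 'c': node 2→1 (via fail)  emit P0@[6:6]
i=7 'c': node 1→1 (via fail)  emit P0@[7:7]
i=8 'a': node 1→2 (via fail)
i=9 'c': node 2→1 (via fail)  emit P0@[9:9]
i=10 'c': node 1→1 (via fail)  emit P0@[10:10]
i=11 'c': node 1→1 (via fail)  emit P0@[11:11]
i=12 'c': node 1→1 (via fail)  emit P0@[12:12]
i=13 'a': node 1→2 (via fail)
i=14 'a': node 2→3  emit P1@[13:14]
i=15 'a': node 3→3 (via fail)  emit P1@[14:15]
i=16 'c': node 3→1 (via fail)  emit P0@[16:16]
i=17 'a': node 1→2 (via fail)
i=18 'b': node 2→4
i=19 'b': node 4→5  emit P2@[17:19]
i=20 'c': node 5→1 (via fail)  emit P0@[20:20]
i=21 'a': node 1→2 (via fail)
i=22 'a': node 2→3  emit P1@[21:22]
i=23 'b': node 3→4 (via fail)
i=24 'a': node 4→2 (via fail)
i=25 'a': node 2→3  emit P1@[24:25]
i=26 'a': node 3→3 (via fail)  emit P1@[25:26]
i=27 'a': node 3→3 (via fail)  emit P1@[26:27]
i=28 'c': node 3→1 (via fail)  emit P0@[28:28]
i=29 'a': node 1→2 (via fail)
i=30 'c': node 2→1 (via fail)  emit P0@[30:30]
i=31 'b': node 1→0 (via fail)
i=32 'a': node 0→2
i=33 'b': node 2→4
i=34 'b': node 4→5  emit P2@[32:34]
i=35 'a': node 5→2 (via fail)
i=36 'c': node 2→1 (via fail)  emit P0@[36:36]
i=37 'a': node 1→2 (via fail)
i=38 'b': node 2→4
i=39 'b': node 4→5  emit P2@[37:39]
i=40 'c': node 5→1 (via fail)  emit P0@[40:40]
i=41 'a': node 1→2 (via fail)
i=42 'a': node 2→3  emit P1@[41:42]
i=43 'c': node 3→1 (via fail)  emit P0@[43:43]
i=44 'c': node 1→1 (via fail)  emit P0@[44:44]
i=45 'a': node 1→2 (via fail)
i=46 'b': node 2→4
i=47 'b': node 4→5  emit P2@[45:47]
i=48 'a': node 5→2 (via fail)
i=49 'b': node 2→4
i=50 'b': node 4→5  emit P2@[48:50]
i=51 'b': node 5→0 (via fail)
i=52 'a': node 0→2
i=53 'a': node 2→3  emit P1@[52:53]
i=54 'a': node 3→3 (via fail)  emit P1@[53:54]
i=55 'a': node 3→3 (via fail)  emit P1@[54:55]
i=56 'a': node 3→3 (via fail)  emit P1@[55:56]
i=57 'b': node 3→4 (via fail)
i=58 'b': node 4→5  emit P2@[56:58]
i=59 'b': node 5→0 (via fail)
i=60 'a': node 0→2
i=61 'a': node 2→3  emit P1@[60:61]
i=62 'a': node 3→3 (via fail)  emit P1@[61:62]
i=63 'a': node 3→3 (via fail)  emit P1@[62:63]
i=64 'a': node 3→3 (via fail)  emit P1@[63:64]
i=65 'b': node 3→4 (via fail)
i=66 'b': node 4→5  emit P2@[64:66]
i=67 'a': node 5→2 (via fail)

All matches (sorted): [[3,0],[4,0],[6,0],[7,0],[9,0],[10,0],[11,0],[12,0],[14,1],[15,1],[16,0],[19,2],[20,0],[22,1],[25,1],[26,1],[27,1],[28,0],[30,0],[34,2],[36,0],[39,2],[40,0],[42,1],[43,0],[44,0],[47,2],[50,2],[53,1],[54,1],[55,1],[56,1],[58,2],[61,1],[62,1],[63,1],[64,1],[66,2]]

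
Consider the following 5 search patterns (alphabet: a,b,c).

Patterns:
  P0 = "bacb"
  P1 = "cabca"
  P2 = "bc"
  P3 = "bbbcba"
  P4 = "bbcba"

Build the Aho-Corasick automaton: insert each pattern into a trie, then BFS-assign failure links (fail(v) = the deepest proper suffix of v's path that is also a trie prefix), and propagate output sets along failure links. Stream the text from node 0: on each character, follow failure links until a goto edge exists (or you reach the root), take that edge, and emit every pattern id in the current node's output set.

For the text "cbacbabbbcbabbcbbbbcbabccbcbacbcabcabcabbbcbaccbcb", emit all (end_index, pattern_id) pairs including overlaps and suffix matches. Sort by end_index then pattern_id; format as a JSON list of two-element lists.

Build:
Trie (insert patterns):
  n0 'ε': b→1 c→5
  n1 'b': a→2 b→11 c→10
  n2 'ba': c→3
  n3 'bac': b→4
  n4 'bacb': ·  [P0 ends]
  n5 'c': a→6
  n6 'ca': b→7
  n7 'cab': c→8
  n8 'cabc': a→9
  n9 'cabca': ·  [P1 ends]
  n10 'bc': ·  [P2 ends]
  n11 'bb': b→12 c→16
  n12 'bbb': c→13
  n13 'bbbc': b→14
  n14 'bbbcb': a→15
  n15 'bbbcba': ·  [P3 ends]
  n16 'bbc': b→17
  n17 'bbcb': a→18
  n18 'bbcba': ·  [P4 ends]

Failure links (BFS by depth):
  n1('b'): parent n0 fail=0; on 'b' 0 → fail=0;  out ∅∪∅=∅
  n5('c'): parent n0 fail=0; on 'c' 0 → fail=0;  out ∅∪∅=∅
  n2('ba'): parent n1 fail=0; on 'a' 0 → fail=0;  out ∅∪∅=∅
  n6('ca'): parent n5 fail=0; on 'a' 0 → fail=0;  out ∅∪∅=∅
  n10('bc'): parent n1 fail=0; on 'c' 0 → fail=5;  out {2}∪∅={2}
  n11('bb'): parent n1 fail=0; on 'b' 0 → fail=1;  out ∅∪∅=∅
  n3('bac'): parent n2 fail=0; on 'c' 0 → fail=5;  out ∅∪∅=∅
  n7('cab'): parent n6 fail=0; on 'b' 0 → fail=1;  out ∅∪∅=∅
  n12('bbb'): parent n11 fail=1; on 'b' 1 → fail=11;  out ∅∪∅=∅
  n16('bbc'): parent n11 fail=1; on 'c' 1 → fail=10;  out ∅∪{2}={2}
  n4('bacb'): parent n3 fail=5; on 'b' 5→0 → fail=1;  out {0}∪∅={0}
  n8('cabc'): parent n7 fail=1; on 'c' 1 → fail=10;  out ∅∪{2}={2}
  n13('bbbc'): parent n12 fail=11; on 'c' 11 → fail=16;  out ∅∪{2}={2}
  n17('bbcb'): parent n16 fail=10; on 'b' 10→5→0 → fail=1;  out ∅∪∅=∅
  n9('cabca'): parent n8 fail=10; on 'a' 10→5 → fail=6;  out {1}∪∅={1}
  n14('bbbcb'): parent n13 fail=16; on 'b' 16 → fail=17;  out ∅∪∅=∅
  n18('bbcba'): parent n17 fail=1; on 'a' 1 → fail=2;  out {4}∪∅={4}
  n15('bbbcba'): parent n14 fail=17; on 'a' 17 → fail=18;  out {3}∪{4}={3,4}

Scan:
pos 0 'c': at 5
pos 1 'b': at 1 (via fail)
pos 2 'a': at 2
pos 3 'c': at 3
pos 4 'b': at 4  emit P0@[1:4]
pos 5 'a': at 2 (via fail)
pos 6 'b': at 1 (via fail)
pos 7 'b': at 11
pos 8 'b': at 12
pos 9 'c': at 13  emit P2@[8:9]
pos 10 'b': at 14
pos 11 'a': at 15  emit P3@[6:11],P4@[7:11]
pos 12 'b': at 1 (via fail)
pos 13 'b': at 11
pos 14 'c': at 16  emit P2@[13:14]
pos 15 'b': at 17
pos 16 'b': at 11 (via fail)
pos 17 'b': at 12
pos 18 'b': at 12 (via fail)
pos 19 'c': at 13  emit P2@[18:19]
pos 20 'b': at 14
pos 21 'a': at 15  emit P3@[16:21],P4@[17:21]
pos 22 'b': at 1 (via fail)
pos 23 'c': at 10  emit P2@[22:23]
pos 24 'c': at 5 (via fail)
pos 25 'b': at 1 (via fail)
pos 26 'c': at 10  emit P2@[25:26]
pos 27 'b': at 1 (via fail)
pos 28 'a': at 2
pos 29 'c': at 3
pos 30 'b': at 4  emit P0@[27:30]
pos 31 'c': at 10 (via fail)  emit P2@[30:31]
pos 32 'a': at 6 (via fail)
pos 33 'b': at 7
pos 34 'c': at 8  emit P2@[33:34]
pos 35 'a': at 9  emit P1@[31:35]
pos 36 'b': at 7 (via fail)
pos 37 'c': at 8  emit P2@[36:37]
pos 38 'a': at 9  emit P1@[34:38]
pos 39 'b': at 7 (via fail)
pos 40 'b': at 11 (via fail)
pos 41 'b': at 12
pos 42 'c': at 13  emit P2@[41:42]
pos 43 'b': at 14
pos 44 'a': at 15  emit P3@[39:44],P4@[40:44]
pos 45 'c': at 3 (via fail)
pos 46 'c': at 5 (via fail)
pos 47 'b': at 1 (via fail)
pos 48 'c': at 10  emit P2@[47:48]
pos 49 'b': at 1 (via fail)

All matches (sorted): [[4,0],[9,2],[11,3],[11,4],[14,2],[19,2],[21,3],[21,4],[23,2],[26,2],[30,0],[31,2],[34,2],[35,1],[37,2],[38,1],[42,2],[44,3],[44,4],[48,2]]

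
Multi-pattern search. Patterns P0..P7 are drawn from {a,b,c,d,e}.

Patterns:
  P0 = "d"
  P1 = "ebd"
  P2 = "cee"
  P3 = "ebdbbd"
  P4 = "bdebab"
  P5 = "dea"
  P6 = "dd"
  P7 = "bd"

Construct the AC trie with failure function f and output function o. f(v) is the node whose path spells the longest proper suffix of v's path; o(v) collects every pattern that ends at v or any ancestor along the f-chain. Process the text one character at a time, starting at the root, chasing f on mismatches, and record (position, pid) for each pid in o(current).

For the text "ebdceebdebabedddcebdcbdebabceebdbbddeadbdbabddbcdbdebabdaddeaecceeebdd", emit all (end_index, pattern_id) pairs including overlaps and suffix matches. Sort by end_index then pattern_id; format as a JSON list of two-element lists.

Construct AC machine:
Trie (insert patterns):
  n0 'ε': b→11 c→5 d→1 e→2
  n1 'd': d→19 e→17  ←P0
  n2 'e': b→3
  n3 'eb': d→4
  n4 'ebd': b→8  ←P1
  n5 'c': e→6
  n6 'ce': e→7
  n7 'cee': ·  ←P2
  n8 'ebdb': b→9
  n9 'ebdbb': d→10
  n10 'ebdbbd': ·  ←P3
  n11 'b': d→12
  n12 'bd': e→13  ←P7
  n13 'bde': b→14
  n14 'bdeb': a→15
  n15 'bdeba': b→16
  n16 'bdebab': ·  ←P4
  n17 'de': a→18
  n18 'dea': ·  ←P5
  n19 'dd': ·  ←P6

BFS fail/out derivation:
  fail(1) 'd': from fail(0)=0 chase 'd': 0 ⇒ 0;  out={0}∪out(0)={0}
  fail(2) 'e': from fail(0)=0 chase 'e': 0 ⇒ 0;  out=∅∪out(0)=∅
  fail(5) 'c': from fail(0)=0 chase 'c': 0 ⇒ 0;  out=∅∪out(0)=∅
  fail(11) 'b': from fail(0)=0 chase 'b': 0 ⇒ 0;  out=∅∪out(0)=∅
  fail(3) 'eb': from fail(2)=0 chase 'b': 0 ⇒ 11;  out=∅∪out(11)=∅
  fail(6) 'ce': from fail(5)=0 chase 'e': 0 ⇒ 2;  out=∅∪out(2)=∅
  fail(12) 'bd': from fail(11)=0 chase 'd': 0 ⇒ 1;  out={7}∪out(1)={0,7}
  fail(17) 'de': from fail(1)=0 chase 'e': 0 ⇒ 2;  out=∅∪out(2)=∅
  fail(19) 'dd': from fail(1)=0 chase 'd': 0 ⇒ 1;  out={6}∪out(1)={0,6}
  fail(4) 'ebd': from fail(3)=11 chase 'd': 11 ⇒ 12;  out={1}∪out(12)={0,1,7}
  fail(7) 'cee': from fail(6)=2 chase 'e': 2→0 ⇒ 2;  out={2}∪out(2)={2}
  fail(13) 'bde': from fail(12)=1 chase 'e': 1 ⇒ 17;  out=∅∪out(17)=∅
  fail(18) 'dea': from fail(17)=2 chase 'a': 2→0 ⇒ 0;  out={5}∪out(0)={5}
  fail(8) 'ebdb': from fail(4)=12 chase 'b': 12→1→0 ⇒ 11;  out=∅∪out(11)=∅
  fail(14) 'bdeb': from fail(13)=17 chase 'b': 17→2 ⇒ 3;  out=∅∪out(3)=∅
  fail(9) 'ebdbb': from fail(8)=11 chase 'b': 11→0 ⇒ 11;  out=∅∪out(11)=∅
  fail(15) 'bdeba': from fail(14)=3 chase 'a': 3→11→0 ⇒ 0;  out=∅∪out(0)=∅
  fail(10) 'ebdbbd': from fail(9)=11 chase 'd': 11 ⇒ 12;  out={3}∪out(12)={0,3,7}
  fail(16) 'bdebab': from fail(15)=0 chase 'b': 0 ⇒ 11;  out={4}∪out(11)={4}

Scan:
[0] read 'e'  n0⇒n2
[1] read 'b'  n2⇒n3
[2] read 'd'  n3⇒n4  ** P0@[2:2],P1@[0:2],P7@[1:2]
[3] read 'c'  n4⇒n5 ·f
[4] read 'e'  n5⇒n6
[5] read 'e'  n6⇒n7  ** P2@[3:5]
[6] read 'b'  n7⇒n3 ·f
[7] read 'd'  n3⇒n4  ** P0@[7:7],P1@[5:7],P7@[6:7]
[8] read 'e'  n4⇒n13 ·f
[9] read 'b'  n13⇒n14
[10] read 'a'  n14⇒n15
[11] read 'b'  n15⇒n16  ** P4@[6:11]
[12] read 'e'  n16⇒n2 ·f
[13] read 'd'  n2⇒n1 ·f  ** P0@[13:13]
[14] read 'd'  n1⇒n19  ** P0@[14:14],P6@[13:14]
[15] read 'd'  n19⇒n19 ·f  ** P0@[15:15],P6@[14:15]
[16] read 'c'  n19⇒n5 ·f
[17] read 'e'  n5⇒n6
[18] read 'b'  n6⇒n3 ·f
[19] read 'd'  n3⇒n4  ** P0@[19:19],P1@[17:19],P7@[18:19]
[20] read 'c'  n4⇒n5 ·f
[21] read 'b'  n5⇒n11 ·f
[22] read 'd'  n11⇒n12  ** P0@[22:22],P7@[21:22]
[23] read 'e'  n12⇒n13
[24] read 'b'  n13⇒n14
[25] read 'a'  n14⇒n15
[26] read 'b'  n15⇒n16  ** P4@[21:26]
[27] read 'c'  n16⇒n5 ·f
[28] read 'e'  n5⇒n6
[29] read 'e'  n6⇒n7  ** P2@[27:29]
[30] read 'b'  n7⇒n3 ·f
[31] read 'd'  n3⇒n4  ** P0@[31:31],P1@[29:31],P7@[30:31]
[32] read 'b'  n4⇒n8
[33] read 'b'  n8⇒n9
[34] read 'd'  n9⇒n10  ** P0@[34:34],P3@[29:34],P7@[33:34]
[35] read 'd'  n10⇒n19 ·f  ** P0@[35:35],P6@[34:35]
[36] read 'e'  n19⇒n17 ·f
[37] read 'a'  n17⇒n18  ** P5@[35:37]
[38] read 'd'  n18⇒n1 ·f  ** P0@[38:38]
[39] read 'b'  n1⇒n11 ·f
[40] read 'd'  n11⇒n12  ** P0@[40:40],P7@[39:40]
[41] read 'b'  n12⇒n11 ·f
[42] read 'a'  n11⇒n0 ·f
[43] read 'b'  n0⇒n11
[44] read 'd'  n11⇒n12  ** P0@[44:44],P7@[43:44]
[45] read 'd'  n12⇒n19 ·f  ** P0@[45:45],P6@[44:45]
[46] read 'b'  n19⇒n11 ·f
[47] read 'c'  n11⇒n5 ·f
[48] read 'd'  n5⇒n1 ·f  ** P0@[48:48]
[49] read 'b'  n1⇒n11 ·f
[50] read 'd'  n11⇒n12  ** P0@[50:50],P7@[49:50]
[51] read 'e'  n12⇒n13
[52] read 'b'  n13⇒n14
[53] read 'a'  n14⇒n15
[54] read 'b'  n15⇒n16  ** P4@[49:54]
[55] read 'd'  n16⇒n12 ·f  ** P0@[55:55],P7@[54:55]
[56] read 'a'  n12⇒n0 ·f
[57] read 'd'  n0⇒n1  ** P0@[57:57]
[58] read 'd'  n1⇒n19  ** P0@[58:58],P6@[57:58]
[59] read 'e'  n19⇒n17 ·f
[60] read 'a'  n17⇒n18  ** P5@[58:60]
[61] read 'e'  n18⇒n2 ·f
[62] read 'c'  n2⇒n5 ·f
[63] read 'c'  n5⇒n5 ·f
[64] read 'e'  n5⇒n6
[65] read 'e'  n6⇒n7  ** P2@[63:65]
[66] read 'e'  n7⇒n2 ·f
[67] read 'b'  n2⇒n3
[68] read 'd'  n3⇒n4  ** P0@[68:68],P1@[66:68],P7@[67:68]
[69] read 'd'  n4⇒n19 ·f  ** P0@[69:69],P6@[68:69]

Matches: [[2,0],[2,1],[2,7],[5,2],[7,0],[7,1],[7,7],[11,4],[13,0],[14,0],[14,6],[15,0],[15,6],[19,0],[19,1],[19,7],[22,0],[22,7],[26,4],[29,2],[31,0],[31,1],[31,7],[34,0],[34,3],[34,7],[35,0],[35,6],[37,5],[38,0],[40,0],[40,7],[44,0],[44,7],[45,0],[45,6],[48,0],[50,0],[50,7],[54,4],[55,0],[55,7],[57,0],[58,0],[58,6],[60,5],[65,2],[68,0],[68,1],[68,7],[69,0],[69,6]]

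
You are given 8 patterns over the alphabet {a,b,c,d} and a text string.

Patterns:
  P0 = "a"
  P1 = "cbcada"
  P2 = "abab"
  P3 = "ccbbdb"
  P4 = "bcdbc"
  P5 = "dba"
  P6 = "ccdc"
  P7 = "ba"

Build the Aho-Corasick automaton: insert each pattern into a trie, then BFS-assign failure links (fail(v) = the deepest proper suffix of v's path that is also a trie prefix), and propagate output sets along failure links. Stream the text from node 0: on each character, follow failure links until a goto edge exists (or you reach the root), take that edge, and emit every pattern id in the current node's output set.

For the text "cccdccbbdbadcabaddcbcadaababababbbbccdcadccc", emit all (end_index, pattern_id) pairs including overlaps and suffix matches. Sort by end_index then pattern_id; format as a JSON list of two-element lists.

Build automaton:
Trie (insert patterns):
  n0 'ε': a→1 b→16 c→2 d→21
  n1 'a': b→8  [P0 ends]
  n2 'c': b→3 c→11
  n3 'cb': c→4
  n4 'cbc': a→5
  n5 'cbca': d→6
  n6 'cbcad': a→7
  n7 'cbcada': ·  [P1 ends]
  n8 'ab': a→9
  n9 'aba': b→10
  n10 'abab': ·  [P2 ends]
  n11 'cc': b→12 d→24
  n12 'ccb': b→13
  n13 'ccbb': d→14
  n14 'ccbbd': b→15
  n15 'ccbbdb': ·  [P3 ends]
  n16 'b': a→26 c→17
  n17 'bc': d→18
  n18 'bcd': b→19
  n19 'bcdb': c→20
  n20 'bcdbc': ·  [P4 ends]
  n21 'd': b→22
  n22 'db': a→23
  n23 'dba': ·  [P5 ends]
  n24 'ccd': c→25
  n25 'ccdc': ·  [P6 ends]
  n26 'ba': ·  [P7 ends]

Failure links (BFS by depth):
  fail(1) 'a': from fail(0)=0 chase 'a': 0 ⇒ 0;  out={0}∪out(0)={0}
  fail(2) 'c': from fail(0)=0 chase 'c': 0 ⇒ 0;  out=∅∪out(0)=∅
  fail(16) 'b': from fail(0)=0 chase 'b': 0 ⇒ 0;  out=∅∪out(0)=∅
  fail(21) 'd': from fail(0)=0 chase 'd': 0 ⇒ 0;  out=∅∪out(0)=∅
  fail(3) 'cb': from fail(2)=0 chase 'b': 0 ⇒ 16;  out=∅∪out(16)=∅
  fail(8) 'ab': from fail(1)=0 chase 'b': 0 ⇒ 16;  out=∅∪out(16)=∅
  fail(11) 'cc': from fail(2)=0 chase 'c': 0 ⇒ 2;  out=∅∪out(2)=∅
  fail(17) 'bc': from fail(16)=0 chase 'c': 0 ⇒ 2;  out=∅∪out(2)=∅
  fail(22) 'db': from fail(21)=0 chase 'b': 0 ⇒ 16;  out=∅∪out(16)=∅
  fail(26) 'ba': from fail(16)=0 chase 'a': 0 ⇒ 1;  out={7}∪out(1)={0,7}
  fail(4) 'cbc': from fail(3)=16 chase 'c': 16 ⇒ 17;  out=∅∪out(17)=∅
  fail(9) 'aba': from fail(8)=16 chase 'a': 16 ⇒ 26;  out=∅∪out(26)={0,7}
  fail(12) 'ccb': from fail(11)=2 chase 'b': 2 ⇒ 3;  out=∅∪out(3)=∅
  fail(18) 'bcd': from fail(17)=2 chase 'd': 2→0 ⇒ 21;  out=∅∪out(21)=∅
  fail(23) 'dba': from fail(22)=16 chase 'a': 16 ⇒ 26;  out={5}∪out(26)={0,5,7}
  fail(24) 'ccd': from fail(11)=2 chase 'd': 2→0 ⇒ 21;  out=∅∪out(21)=∅
  fail(5) 'cbca': from fail(4)=17 chase 'a': 17→2→0 ⇒ 1;  out=∅∪out(1)={0}
  fail(10) 'abab': from fail(9)=26 chase 'b': 26→1 ⇒ 8;  out={2}∪out(8)={2}
  fail(13) 'ccbb': from fail(12)=3 chase 'b': 3→16→0 ⇒ 16;  out=∅∪out(16)=∅
  fail(19) 'bcdb': from fail(18)=21 chase 'b': 21 ⇒ 22;  out=∅∪out(22)=∅
  fail(25) 'ccdc': from fail(24)=21 chase 'c': 21→0 ⇒ 2;  out={6}∪out(2)={6}
  fail(6) 'cbcad': from fail(5)=1 chase 'd': 1→0 ⇒ 21;  out=∅∪out(21)=∅
  fail(14) 'ccbbd': from fail(13)=16 chase 'd': 16→0 ⇒ 21;  out=∅∪out(21)=∅
  fail(20) 'bcdbc': from fail(19)=22 chase 'c': 22→16 ⇒ 17;  out={4}∪out(17)={4}
  fail(7) 'cbcada': from fail(6)=21 chase 'a': 21→0 ⇒ 1;  out={1}∪out(1)={0,1}
  fail(15) 'ccbbdb': from fail(14)=21 chase 'b': 21 ⇒ 22;  out={3}∪out(22)={3}

Scan:
[0] read 'c'  n0⇒n2
[1] read 'c'  n2⇒n11
[2] read 'c'  n11⇒n11 ·f
[3] read 'd'  n11⇒n24
[4] read 'c'  n24⇒n25  → match P6@[1:4]
[5] read 'c'  n25⇒n11 ·f
[6] read 'b'  n11⇒n12
[7] read 'b'  n12⇒n13
[8] read 'd'  n13⇒n14
[9] read 'b'  n14⇒n15  → match P3@[4:9]
[10] read 'a'  n15⇒n23 ·f  → match P0@[10:10],P5@[8:10],P7@[9:10]
[11] read 'd'  n23⇒n21 ·f
[12] read 'c'  n21⇒n2 ·f
[13] read 'a'  n2⇒n1 ·f  → match P0@[13:13]
[14] read 'b'  n1⇒n8
[15] read 'a'  n8⇒n9  → match P0@[15:15],P7@[14:15]
[16] read 'd'  n9⇒n21 ·f
[17] read 'd'  n21⇒n21 ·f
[18] read 'c'  n21⇒n2 ·f
[19] read 'b'  n2⇒n3
[20] read 'c'  n3⇒n4
[21] read 'a'  n4⇒n5  → match P0@[21:21]
[22] read 'd'  n5⇒n6
[23] read 'a'  n6⇒n7  → match P0@[23:23],P1@[18:23]
[24] read 'a'  n7⇒n1 ·f  → match P0@[24:24]
[25] read 'b'  n1⇒n8
[26] read 'a'  n8⇒n9  → match P0@[26:26],P7@[25:26]
[27] read 'b'  n9⇒n10  → match P2@[24:27]
[28] read 'a'  n10⇒n9 ·f  → match P0@[28:28],P7@[27:28]
[29] read 'b'  n9⇒n10  → match P2@[26:29]
[30] read 'a'  n10⇒n9 ·f  → match P0@[30:30],P7@[29:30]
[31] read 'b'  n9⇒n10  → match P2@[28:31]
[32] read 'b'  n10⇒n16 ·f
[33] read 'b'  n16⇒n16 ·f
[34] read 'b'  n16⇒n16 ·f
[35] read 'c'  n16⇒n17
[36] read 'c'  n17⇒n11 ·f
[37] read 'd'  n11⇒n24
[38] read 'c'  n24⇒n25  → match P6@[35:38]
[39] read 'a'  n25⇒n1 ·f  → match P0@[39:39]
[40] read 'd'  n1⇒n21 ·f
[41] read 'c'  n21⇒n2 ·f
[42] read 'c'  n2⇒n11
[43] read 'c'  n11⇒n11 ·f

Matches: [[4,6],[9,3],[10,0],[10,5],[10,7],[13,0],[15,0],[15,7],[21,0],[23,0],[23,1],[24,0],[26,0],[26,7],[27,2],[28,0],[28,7],[29,2],[30,0],[30,7],[31,2],[38,6],[39,0]]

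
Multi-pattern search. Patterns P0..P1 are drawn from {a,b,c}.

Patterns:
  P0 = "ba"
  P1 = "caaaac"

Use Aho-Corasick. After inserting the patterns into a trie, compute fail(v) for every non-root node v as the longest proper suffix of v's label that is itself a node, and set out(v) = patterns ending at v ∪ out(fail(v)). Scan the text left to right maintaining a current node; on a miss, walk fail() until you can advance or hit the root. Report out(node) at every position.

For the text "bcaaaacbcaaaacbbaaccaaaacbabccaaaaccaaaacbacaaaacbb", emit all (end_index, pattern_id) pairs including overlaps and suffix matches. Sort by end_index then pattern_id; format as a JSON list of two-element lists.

Construct AC machine:
Trie nodes:
  n0 'ε': b→1 c→3
  n1 'b': a→2
  n2 'ba': ·  [P0 ends]
  n3 'c': a→4
  n4 'ca': a→5
  n5 'caa': a→6
  n6 'caaa': a→7
  n7 'caaaa': c→8
  n8 'caaaac': ·  [P1 ends]

Failure links (BFS by depth):
  n1('b'): parent n0 fail=0; on 'b' 0 → fail=0;  out ∅∪∅=∅
  n3('c'): parent n0 fail=0; on 'c' 0 → fail=0;  out ∅∪∅=∅
  n2('ba'): parent n1 fail=0; on 'a' 0 → fail=0;  out {0}∪∅={0}
  n4('ca'): parent n3 fail=0; on 'a' 0 → fail=0;  out ∅∪∅=∅
  n5('caa'): parent n4 fail=0; on 'a' 0 → fail=0;  out ∅∪∅=∅
  n6('caaa'): parent n5 fail=0; on 'a' 0 → fail=0;  out ∅∪∅=∅
  n7('caaaa'): parent n6 fail=0; on 'a' 0 → fail=0;  out ∅∪∅=∅
  n8('caaaac'): parent n7 fail=0; on 'c' 0 → fail=3;  out {1}∪∅={1}

Text stream:
pos 0 'b': at 1
pos 1 'c': at 3 (via fail)
pos 2 'a': at 4
pos 3 'a': at 5
pos 4 'a': at 6
pos 5 'a': at 7
pos 6 'c': at 8  → match P1@[1:6]
pos 7 'b': at 1 (via fail)
pos 8 'c': at 3 (via fail)
pos 9 'a': at 4
pos 10 'a': at 5
pos 11 'a': at 6
pos 12 'a': at 7
pos 13 'c': at 8  → match P1@[8:13]
pos 14 'b': at 1 (via fail)
pos 15 'b': at 1 (via fail)
pos 16 'a': at 2  → match P0@[15:16]
pos 17 'a': at 0 (via fail)
pos 18 'c': at 3
pos 19 'c': at 3 (via fail)
pos 20 'a': at 4
pos 21 'a': at 5
pos 22 'a': at 6
pos 23 'a': at 7
pos 24 'c': at 8  → match P1@[19:24]
pos 25 'b': at 1 (via fail)
pos 26 'a': at 2  → match P0@[25:26]
pos 27 'b': at 1 (via fail)
pos 28 'c': at 3 (via fail)
pos 29 'c': at 3 (via fail)
pos 30 'a': at 4
pos 31 'a': at 5
pos 32 'a': at 6
pos 33 'a': at 7
pos 34 'c': at 8  → match P1@[29:34]
pos 35 'c': at 3 (via fail)
pos 36 'a': at 4
pos 37 'a': at 5
pos 38 'a': at 6
pos 39 'a': at 7
pos 40 'c': at 8  → match P1@[35:40]
pos 41 'b': at 1 (via fail)
pos 42 'a': at 2  → match P0@[41:42]
pos 43 'c': at 3 (via fail)
pos 44 'a': at 4
pos 45 'a': at 5
pos 46 'a': at 6
pos 47 'a': at 7
pos 48 'c': at 8  → match P1@[43:48]
pos 49 'b': at 1 (via fail)
pos 50 'b': at 1 (via fail)

Matches: [[6,1],[13,1],[16,0],[24,1],[26,0],[34,1],[40,1],[42,0],[48,1]]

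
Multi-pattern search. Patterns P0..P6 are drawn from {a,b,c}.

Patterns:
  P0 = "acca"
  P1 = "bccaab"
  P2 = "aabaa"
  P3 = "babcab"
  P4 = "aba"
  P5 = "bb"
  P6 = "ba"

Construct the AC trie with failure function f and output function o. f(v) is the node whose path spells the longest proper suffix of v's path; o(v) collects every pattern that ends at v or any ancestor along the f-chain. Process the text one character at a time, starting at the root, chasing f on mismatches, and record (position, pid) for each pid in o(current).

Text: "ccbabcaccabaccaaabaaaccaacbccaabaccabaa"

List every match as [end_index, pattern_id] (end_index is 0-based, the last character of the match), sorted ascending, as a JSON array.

Construct AC machine:
Trie (insert patterns):
  n0 'ε': a→1 b→5
  n1 'a': a→11 b→20 c→2
  n2 'ac': c→3
  n3 'acc': a→4
  n4 'acca': ·  [P0 ends]
  n5 'b': a→15 b→22 c→6
  n6 'bc': c→7
  n7 'bcc': a→8
  n8 'bcca': a→9
  n9 'bccaa': b→10
  n10 'bccaab': ·  [P1 ends]
  n11 'aa': b→12
  n12 'aab': a→13
  n13 'aaba': a→14
  n14 'aabaa': ·  [P2 ends]
  n15 'ba': b→16  [P6 ends]
  n16 'bab': c→17
  n17 'babc': a→18
  n18 'babca': b→19
  n19 'babcab': ·  [P3 ends]
  n20 'ab': a→21
  n21 'aba': ·  [P4 ends]
  n22 'bb': ·  [P5 ends]

BFS fail/out derivation:
  fail(1) 'a': from fail(0)=0 chase 'a': 0 ⇒ 0;  out=∅∪out(0)=∅
  fail(5) 'b': from fail(0)=0 chase 'b': 0 ⇒ 0;  out=∅∪out(0)=∅
  fail(2) 'ac': from fail(1)=0 chase 'c': 0 ⇒ 0;  out=∅∪out(0)=∅
  fail(6) 'bc': from fail(5)=0 chase 'c': 0 ⇒ 0;  out=∅∪out(0)=∅
  fail(11) 'aa': from fail(1)=0 chase 'a': 0 ⇒ 1;  out=∅∪out(1)=∅
  fail(15) 'ba': from fail(5)=0 chase 'a': 0 ⇒ 1;  out={6}∪out(1)={6}
  fail(20) 'ab': from fail(1)=0 chase 'b': 0 ⇒ 5;  out=∅∪out(5)=∅
  fail(22) 'bb': from fail(5)=0 chase 'b': 0 ⇒ 5;  out={5}∪out(5)={5}
  fail(3) 'acc': from fail(2)=0 chase 'c': 0 ⇒ 0;  out=∅∪out(0)=∅
  fail(7) 'bcc': from fail(6)=0 chase 'c': 0 ⇒ 0;  out=∅∪out(0)=∅
  fail(12) 'aab': from fail(11)=1 chase 'b': 1 ⇒ 20;  out=∅∪out(20)=∅
  fail(16) 'bab': from fail(15)=1 chase 'b': 1 ⇒ 20;  out=∅∪out(20)=∅
  fail(21) 'aba': from fail(20)=5 chase 'a': 5 ⇒ 15;  out={4}∪out(15)={4,6}
  fail(4) 'acca': from fail(3)=0 chase 'a': 0 ⇒ 1;  out={0}∪out(1)={0}
  fail(8) 'bcca': from fail(7)=0 chase 'a': 0 ⇒ 1;  out=∅∪out(1)=∅
  fail(13) 'aaba': from fail(12)=20 chase 'a': 20 ⇒ 21;  out=∅∪out(21)={4,6}
  fail(17) 'babc': from fail(16)=20 chase 'c': 20→5 ⇒ 6;  out=∅∪out(6)=∅
  fail(9) 'bccaa': from fail(8)=1 chase 'a': 1 ⇒ 11;  out=∅∪out(11)=∅
  fail(14) 'aabaa': from fail(13)=21 chase 'a': 21→15→1 ⇒ 11;  out={2}∪out(11)={2}
  fail(18) 'babca': from fail(17)=6 chase 'a': 6→0 ⇒ 1;  out=∅∪out(1)=∅
  fail(10) 'bccaab': from fail(9)=11 chase 'b': 11 ⇒ 12;  out={1}∪out(12)={1}
  fail(19) 'babcab': from fail(18)=1 chase 'b': 1 ⇒ 20;  out={3}∪out(20)={3}

Run:
pos 0 'c': at 0
pos 1 'c': at 0
pos 2 'b': at 5
pos 3 'a': at 15  emit P6@[2:3]
pos 4 'b': at 16
pos 5 'c': at 17
pos 6 'a': at 18
pos 7 'c': at 2 ·f
pos 8 'c': at 3
pos 9 'a': at 4  emit P0@[6:9]
pos 10 'b': at 20 ·f
pos 11 'a': at 21  emit P4@[9:11],P6@[10:11]
pos 12 'c': at 2 ·f
pos 13 'c': at 3
pos 14 'a': at 4  emit P0@[11:14]
pos 15 'a': at 11 ·f
pos 16 'a': at 11 ·f
pos 17 'b': at 12
pos 18 'a': at 13  emit P4@[16:18],P6@[17:18]
pos 19 'a': at 14  emit P2@[15:19]
pos 20 'a': at 11 ·f
pos 21 'c': at 2 ·f
pos 22 'c': at 3
pos 23 'a': at 4  emit P0@[20:23]
pos 24 'a': at 11 ·f
pos 25 'c': at 2 ·f
pos 26 'b': at 5 ·f
pos 27 'c': at 6
pos 28 'c': at 7
pos 29 'a': at 8
pos 30 'a': at 9
pos 31 'b': at 10  emit P1@[26:31]
pos 32 'a': at 13 ·f  emit P4@[30:32],P6@[31:32]
pos 33 'c': at 2 ·f
pos 34 'c': at 3
pos 35 'a': at 4  emit P0@[32:35]
pos 36 'b': at 20 ·f
pos 37 'a': at 21  emit P4@[35:37],P6@[36:37]
pos 38 'a': at 11 ·f

Result: [[3,6],[9,0],[11,4],[11,6],[14,0],[18,4],[18,6],[19,2],[23,0],[31,1],[32,4],[32,6],[35,0],[37,4],[37,6]]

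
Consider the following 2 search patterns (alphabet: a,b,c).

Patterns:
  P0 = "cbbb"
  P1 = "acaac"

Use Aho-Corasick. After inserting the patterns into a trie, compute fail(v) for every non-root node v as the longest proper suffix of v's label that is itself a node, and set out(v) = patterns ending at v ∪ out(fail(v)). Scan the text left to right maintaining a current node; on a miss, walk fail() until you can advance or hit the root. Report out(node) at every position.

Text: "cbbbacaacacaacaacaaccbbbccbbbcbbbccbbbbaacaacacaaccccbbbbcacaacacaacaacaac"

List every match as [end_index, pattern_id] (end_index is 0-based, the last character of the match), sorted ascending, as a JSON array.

Build:
Trie (insert patterns):
  n0 'ε': a→5 c→1
  n1 'c': b→2
  n2 'cb': b→3
  n3 'cbb': b→4
  n4 'cbbb': ·  [P0 ends]
  n5 'a': c→6
  n6 'ac': a→7
  n7 'aca': a→8
  n8 'acaa': c→9
  n9 'acaac': ·  [P1 ends]

BFS fail/out derivation:
  n1('c'): parent n0 fail=0; on 'c' 0 → fail=0;  out ∅∪∅=∅
  n5('a'): parent n0 fail=0; on 'a' 0 → fail=0;  out ∅∪∅=∅
  n2('cb'): parent n1 fail=0; on 'b' 0 → fail=0;  out ∅∪∅=∅
  n6('ac'): parent n5 fail=0; on 'c' 0 → fail=1;  out ∅∪∅=∅
  n3('cbb'): parent n2 fail=0; on 'b' 0 → fail=0;  out ∅∪∅=∅
  n7('aca'): parent n6 fail=1; on 'a' 1→0 → fail=5;  out ∅∪∅=∅
  n4('cbbb'): parent n3 fail=0; on 'b' 0 → fail=0;  out {0}∪∅={0}
  n8('acaa'): parent n7 fail=5; on 'a' 5→0 → fail=5;  out ∅∪∅=∅
  n9('acaac'): parent n8 fail=5; on 'c' 5 → fail=6;  out {1}∪∅={1}

Run:
i=0 'c': node 0→1
i=1 'b': node 1→2
i=2 'b': node 2→3
i=3 'b': node 3→4  → match P0@[0:3]
i=4 'a': node 4→5 (via fail)
i=5 'c': node 5→6
i=6 'a': node 6→7
i=7 'a': node 7→8
i=8 'c': node 8→9  → match P1@[4:8]
i=9 'a': node 9→7 (via fail)
i=10 'c': node 7→6 (via fail)
i=11 'a': node 6→7
i=12 'a': node 7→8
i=13 'c': node 8→9  → match P1@[9:13]
i=14 'a': node 9→7 (via fail)
i=15 'a': node 7→8
i=16 'c': node 8→9  → match P1@[12:16]
i=17 'a': node 9→7 (via fail)
i=18 'a': node 7→8
i=19 'c': node 8→9  → match P1@[15:19]
i=20 'c': node 9→1 (via fail)
i=21 'b': node 1→2
i=22 'b': node 2→3
i=23 'b': node 3→4  → match P0@[20:23]
i=24 'c': node 4→1 (via fail)
i=25 'c': node 1→1 (via fail)
i=26 'b': node 1→2
i=27 'b': node 2→3
i=28 'b': node 3→4  → match P0@[25:28]
i=29 'c': node 4→1 (via fail)
i=30 'b': node 1→2
i=31 'b': node 2→3
i=32 'b': node 3→4  → match P0@[29:32]
i=33 'c': node 4→1 (via fail)
i=34 'c': node 1→1 (via fail)
i=35 'b': node 1→2
i=36 'b': node 2→3
i=37 'b': node 3→4  → match P0@[34:37]
i=38 'b': node 4→0 (via fail)
i=39 'a': node 0→5
i=40 'a': node 5→5 (via fail)
i=41 'c': node 5→6
i=42 'a': node 6→7
i=43 'a': node 7→8
i=44 'c': node 8→9  → match P1@[40:44]
i=45 'a': node 9→7 (via fail)
i=46 'c': node 7→6 (via fail)
i=47 'a': node 6→7
i=48 'a': node 7→8
i=49 'c': node 8→9  → match P1@[45:49]
i=50 'c': node 9→1 (via fail)
i=51 'c': node 1→1 (via fail)
i=52 'c': node 1→1 (via fail)
i=53 'b': node 1→2
i=54 'b': node 2→3
i=55 'b': node 3→4  → match P0@[52:55]
i=56 'b': node 4→0 (via fail)
i=57 'c': node 0→1
i=58 'a': node 1→5 (via fail)
i=59 'c': node 5→6
i=60 'a': node 6→7
i=61 'a': node 7→8
i=62 'c': node 8→9  → match P1@[58:62]
i=63 'a': node 9→7 (via fail)
i=64 'c': node 7→6 (via fail)
i=65 'a': node 6→7
i=66 'a': node 7→8
i=67 'c': node 8→9  → match P1@[63:67]
i=68 'a': node 9→7 (via fail)
i=69 'a': node 7→8
i=70 'c': node 8→9  → match P1@[66:70]
i=71 'a': node 9→7 (via fail)
i=72 'a': node 7→8
i=73 'c': node 8→9  → match P1@[69:73]

Matches: [[3,0],[8,1],[13,1],[16,1],[19,1],[23,0],[28,0],[32,0],[37,0],[44,1],[49,1],[55,0],[62,1],[67,1],[70,1],[73,1]]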